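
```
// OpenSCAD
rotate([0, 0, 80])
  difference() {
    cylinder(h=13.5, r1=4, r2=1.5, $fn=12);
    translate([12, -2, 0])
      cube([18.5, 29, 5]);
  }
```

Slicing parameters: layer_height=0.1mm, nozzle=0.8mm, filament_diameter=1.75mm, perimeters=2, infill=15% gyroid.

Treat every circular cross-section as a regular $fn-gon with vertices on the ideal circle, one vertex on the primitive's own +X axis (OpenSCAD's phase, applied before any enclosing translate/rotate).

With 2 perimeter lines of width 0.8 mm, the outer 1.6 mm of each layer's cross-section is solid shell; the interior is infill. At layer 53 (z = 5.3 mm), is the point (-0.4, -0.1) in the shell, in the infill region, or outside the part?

At z = 5.3 mm: the cone contributes a regular 12-gon of circumradius 3.019 (interpolated between r1=4 and r2=1.5 at t=0.393); the cube at (12, -2) is not intersected at this z (z outside [0, 5]); Taking the first minus the rest: none of the subtracted shapes is present at this height, so the cone is unchanged — 1 connected region; (rotated 80° about Z; rotation is an isometry so areas/perimeters/island counts are preserved). Overall, the cross-section is a single solid region. Undo the 80° rotation: the query point maps to (-0.168, 0.377) in the un-rotated model frame. The nearest boundary edge runs (0.00, 3.02)→(-1.51, 2.61); distance from the point to it = 2.51 mm. The point is inside the cross-section and 2.51 mm from the nearest boundary — more than the 1.6 mm shell width (2 × 0.8), so it's in the infill interior.

infill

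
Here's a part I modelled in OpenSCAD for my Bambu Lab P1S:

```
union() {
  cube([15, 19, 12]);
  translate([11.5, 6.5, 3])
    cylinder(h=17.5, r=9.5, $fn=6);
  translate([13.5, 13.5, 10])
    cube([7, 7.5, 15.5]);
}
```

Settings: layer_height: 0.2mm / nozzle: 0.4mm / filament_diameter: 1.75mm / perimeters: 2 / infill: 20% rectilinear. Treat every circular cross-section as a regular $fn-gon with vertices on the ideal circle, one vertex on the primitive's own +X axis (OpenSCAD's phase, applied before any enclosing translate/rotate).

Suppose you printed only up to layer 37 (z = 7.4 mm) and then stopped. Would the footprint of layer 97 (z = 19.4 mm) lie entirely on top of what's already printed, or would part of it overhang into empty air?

part overhangs

Compare the two slices. At z = 7.4: the cube (footprint 15×19) is included at this height (area 285.00 mm²); the r=9.5 cylinder at (11.5, 6.5) gives a regular 6-gon of circumradius 9.5 (constant along its height) (area = (6/2)·9.500²·sin(360°/6) = 234.48 mm²); the cube at (13.5, 13.5) is absent (z outside [10, 25.5]); Combining (union): the regions partially overlap — summed areas 519.48 mm² minus the doubly-counted overlap 159.72 mm² gives 359.76 mm² — area = 359.76 mm². At z = 19.4: the cube does not reach this height (z outside [0, 12]); the r=9.5 cylinder at (11.5, 6.5) gives a regular 6-gon of circumradius 9.5 (constant along its height) (area = (6/2)·9.500²·sin(360°/6) = 234.48 mm²); the cube at (13.5, 13.5) (footprint 7×7.5) is included at this height (area 52.50 mm²); Combining (union): the regions partially overlap — summed areas 286.98 mm² minus the doubly-counted overlap 3.81 mm² gives 283.17 mm² — area = 283.17 mm². Checking containment: at z = 19.4 the cross-section extends beyond the z = 7.4 cross-section by about 42.28 mm².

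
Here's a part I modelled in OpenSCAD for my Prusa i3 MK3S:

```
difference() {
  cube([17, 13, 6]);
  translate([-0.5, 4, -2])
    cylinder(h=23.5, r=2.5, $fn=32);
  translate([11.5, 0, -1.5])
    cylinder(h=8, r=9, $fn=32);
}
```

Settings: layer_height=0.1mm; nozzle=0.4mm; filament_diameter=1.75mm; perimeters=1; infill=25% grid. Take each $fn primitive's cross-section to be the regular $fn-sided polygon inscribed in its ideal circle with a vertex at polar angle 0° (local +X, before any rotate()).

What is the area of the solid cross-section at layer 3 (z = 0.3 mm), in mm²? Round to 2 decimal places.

At z = 0.3 mm: the cube (footprint 17×13) is included at this height (area 221.00 mm²); the r=2.5 cylinder at (-0.5, 4) gives a regular 32-gon of circumradius 2.5 (constant along its height) (area = (32/2)·2.500²·sin(360°/32) = 19.51 mm²); the r=9 cylinder at (11.5, 0) contributes a regular 32-gon of circumradius 9 (area = (32/2)·9.000²·sin(360°/32) = 252.84 mm²); Taking the first minus the rest: starting from the 17×13 cube (221.00 mm²), the r=2.5 cylinder at (-0.5, 4) partially overlaps it — only the 7.28 mm² overlap (of its 19.51 mm²) is removed, clipping the outline; the r=9 cylinder at (11.5, 0) partially overlaps it — only the 109.26 mm² overlap (of its 252.84 mm²) is removed, clipping the outline — area = 104.46 mm². Overall, the cross-section is a single solid region. Net area = 104.46 mm².

104.46 mm²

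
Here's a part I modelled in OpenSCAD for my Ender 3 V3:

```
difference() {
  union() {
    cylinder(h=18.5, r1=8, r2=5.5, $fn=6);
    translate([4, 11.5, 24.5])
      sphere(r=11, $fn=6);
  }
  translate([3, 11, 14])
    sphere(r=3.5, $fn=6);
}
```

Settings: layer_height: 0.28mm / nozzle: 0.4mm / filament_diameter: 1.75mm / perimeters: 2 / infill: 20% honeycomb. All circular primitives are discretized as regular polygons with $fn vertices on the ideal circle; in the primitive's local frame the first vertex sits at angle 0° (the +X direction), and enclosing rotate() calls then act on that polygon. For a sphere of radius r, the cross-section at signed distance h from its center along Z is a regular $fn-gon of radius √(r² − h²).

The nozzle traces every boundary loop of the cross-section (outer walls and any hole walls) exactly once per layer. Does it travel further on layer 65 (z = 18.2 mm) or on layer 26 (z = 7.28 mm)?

layer 65 (z = 18.2 mm)

Layer 65 (z = 18.2): the cone: at t=0.984 of its height the radius interpolates to r₁+(r₂−r₁)t = 5.541, giving a regular 6-gon of that circumradius (perimeter = 2·6·5.541·sin(180°/6) = 33.24 mm); the sphere at (4, 11.5): section is a regular 6-gon, circumradius = √(r²−h²) = √(11²−6.3²) = 9.017 (perimeter = 2·6·9.017·sin(180°/6) = 54.10 mm); Taking the union: the regions partially overlap (shared area 4.34 mm²), so the edge portions inside another operand are dropped and the merged outline is re-measured after clipping — boundary = 76.95 mm; the sphere at (3, 11) is not intersected at this z (|z−center|=4.200 > r=3.5); Subtracting the remaining from the first: none of the subtracted shapes is present at this height, so the result so far is unchanged — boundary = 76.95 mm. So its perimeter = 76.95 mm. Layer 26 (z = 7.28): the cone contributes a regular 6-gon of circumradius 7.016 (interpolated between r1=8 and r2=5.5 at t=0.394) (perimeter = 2·6·7.016·sin(180°/6) = 42.10 mm); the sphere at (4, 11.5) is absent (|z−center|=17.220 > r=11); Merging all regions: only the cone is present, so the union is just that shape — boundary = 42.10 mm; the sphere at (3, 11) does not reach this height (|z−center|=6.720 > r=3.5); Taking the first minus the rest: none of the subtracted shapes is present at this height, so that combined region is unchanged — boundary = 42.10 mm. So its perimeter = 42.10 mm. Layer 65 is larger (76.95 vs 42.10 mm).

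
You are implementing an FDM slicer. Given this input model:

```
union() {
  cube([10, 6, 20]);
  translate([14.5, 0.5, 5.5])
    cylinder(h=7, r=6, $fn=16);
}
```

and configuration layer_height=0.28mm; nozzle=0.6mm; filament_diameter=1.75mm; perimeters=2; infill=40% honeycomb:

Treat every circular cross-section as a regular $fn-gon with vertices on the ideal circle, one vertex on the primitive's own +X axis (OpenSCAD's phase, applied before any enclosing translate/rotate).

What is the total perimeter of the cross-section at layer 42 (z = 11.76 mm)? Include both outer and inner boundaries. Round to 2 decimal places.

58.97 mm

At z = 11.76 mm: the cube is present — its section is the full 10×6 rectangle (perimeter 32.00 mm); the r=6 cylinder at (14.5, 0.5) contributes a regular 16-gon of circumradius 6 (perimeter = 2·16·6.000·sin(180°/16) = 37.46 mm); Combining (union): the regions partially overlap (shared area 4.46 mm²), so the edge portions inside another operand are dropped and the merged outline is re-measured after clipping — boundary = 58.97 mm. Overall, the cross-section is a single solid region. Total boundary length (outer) = 58.97 mm.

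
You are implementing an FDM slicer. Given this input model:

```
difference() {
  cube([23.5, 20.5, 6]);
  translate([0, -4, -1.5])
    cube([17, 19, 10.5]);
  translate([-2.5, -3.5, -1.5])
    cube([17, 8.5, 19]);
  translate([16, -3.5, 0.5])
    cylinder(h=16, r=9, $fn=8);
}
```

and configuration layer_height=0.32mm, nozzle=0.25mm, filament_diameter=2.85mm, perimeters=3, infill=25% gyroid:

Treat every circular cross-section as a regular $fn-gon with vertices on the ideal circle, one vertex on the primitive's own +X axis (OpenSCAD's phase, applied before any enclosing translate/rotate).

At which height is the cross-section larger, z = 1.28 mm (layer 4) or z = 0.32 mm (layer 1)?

Layer 4 (z = 1.28): the cube (footprint 23.5×20.5) is included at this height (area 481.75 mm²); the cube at (0, -4) is present — its section is the full 17×19 rectangle (area 323.00 mm²); the cube at (-2.5, -3.5) is present — its section is the full 17×8.5 rectangle (area 144.50 mm²); the r=9 cylinder at (16, -3.5) gives a regular 8-gon of circumradius 9 (constant along its height) (area = (8/2)·9.000²·sin(360°/8) = 229.10 mm²); Subtracting the remaining from the first: starting from the 23.5×20.5 cube (481.75 mm²), the 17×19 cube at (0, -4) partially overlaps it — only the 255.00 mm² overlap (of its 323.00 mm²) is removed, clipping the outline; the 17×8.5 cube at (-2.5, -3.5) misses the remaining region (no effect); the r=9 cylinder at (16, -3.5) partially overlaps it — only the 23.02 mm² overlap (of its 229.10 mm²) is removed, clipping the outline — area = 203.73 mm². So its area = 203.73 mm². Layer 1 (z = 0.32): the cube (footprint 23.5×20.5) is included at this height (area 481.75 mm²); the 17×19 cube at (0, -4) contributes its full rectangle (area 323.00 mm²); the cube at (-2.5, -3.5) (footprint 17×8.5) is included at this height (area 144.50 mm²); the cylinder at (16, -3.5) is absent (z outside [0.5, 16.5]); Taking the first minus the rest: starting from the 23.5×20.5 cube (481.75 mm²), the 17×19 cube at (0, -4) partially overlaps it — only the 255.00 mm² overlap (of its 323.00 mm²) is removed, clipping the outline; the 17×8.5 cube at (-2.5, -3.5) misses the remaining region (no effect) — area = 226.75 mm². So its area = 226.75 mm². Layer 1 is larger (226.75 vs 203.73 mm²).

layer 1 (z = 0.32 mm)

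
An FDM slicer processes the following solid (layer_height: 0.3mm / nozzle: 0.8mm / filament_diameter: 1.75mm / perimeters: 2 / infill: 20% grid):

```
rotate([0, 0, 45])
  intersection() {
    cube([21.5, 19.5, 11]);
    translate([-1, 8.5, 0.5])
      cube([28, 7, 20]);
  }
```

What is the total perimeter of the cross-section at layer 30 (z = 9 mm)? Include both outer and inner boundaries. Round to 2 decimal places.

57.00 mm

At z = 9 mm: the cube is present — its section is the full 21.5×19.5 rectangle (perimeter 82.00 mm); the cube at (-1, 8.5) is present — its section is the full 28×7 rectangle (perimeter 70.00 mm); Keeping only the common overlap: the 28×7 cube at (-1, 8.5) partially overlaps the 21.5×19.5 cube; clipping to the common part keeps 150.50 mm² — boundary = 57.00 mm; (whole slice rotated 45° about Z — lengths, areas and connectivity unchanged). Overall, the cross-section is a single solid region. Total boundary length (outer) = 57.00 mm.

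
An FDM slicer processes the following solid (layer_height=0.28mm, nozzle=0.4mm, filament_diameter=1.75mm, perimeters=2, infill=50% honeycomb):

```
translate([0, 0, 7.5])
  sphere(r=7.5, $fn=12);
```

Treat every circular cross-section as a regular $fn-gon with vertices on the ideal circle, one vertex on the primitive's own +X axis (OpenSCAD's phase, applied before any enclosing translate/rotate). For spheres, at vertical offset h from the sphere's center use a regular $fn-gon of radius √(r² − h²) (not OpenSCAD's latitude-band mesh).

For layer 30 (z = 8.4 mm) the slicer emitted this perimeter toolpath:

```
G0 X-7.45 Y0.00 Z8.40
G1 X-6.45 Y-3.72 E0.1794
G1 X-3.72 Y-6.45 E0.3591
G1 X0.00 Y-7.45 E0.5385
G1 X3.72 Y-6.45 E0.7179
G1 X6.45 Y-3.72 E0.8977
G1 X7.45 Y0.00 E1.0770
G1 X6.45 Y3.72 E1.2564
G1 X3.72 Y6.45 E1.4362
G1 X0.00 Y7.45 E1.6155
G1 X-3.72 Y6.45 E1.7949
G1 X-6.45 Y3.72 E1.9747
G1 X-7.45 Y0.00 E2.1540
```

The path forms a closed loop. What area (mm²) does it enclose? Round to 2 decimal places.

166.38 mm²

Apply the shoelace formula to the sequence of (X, Y) vertices; enclosed area = 166.38 mm².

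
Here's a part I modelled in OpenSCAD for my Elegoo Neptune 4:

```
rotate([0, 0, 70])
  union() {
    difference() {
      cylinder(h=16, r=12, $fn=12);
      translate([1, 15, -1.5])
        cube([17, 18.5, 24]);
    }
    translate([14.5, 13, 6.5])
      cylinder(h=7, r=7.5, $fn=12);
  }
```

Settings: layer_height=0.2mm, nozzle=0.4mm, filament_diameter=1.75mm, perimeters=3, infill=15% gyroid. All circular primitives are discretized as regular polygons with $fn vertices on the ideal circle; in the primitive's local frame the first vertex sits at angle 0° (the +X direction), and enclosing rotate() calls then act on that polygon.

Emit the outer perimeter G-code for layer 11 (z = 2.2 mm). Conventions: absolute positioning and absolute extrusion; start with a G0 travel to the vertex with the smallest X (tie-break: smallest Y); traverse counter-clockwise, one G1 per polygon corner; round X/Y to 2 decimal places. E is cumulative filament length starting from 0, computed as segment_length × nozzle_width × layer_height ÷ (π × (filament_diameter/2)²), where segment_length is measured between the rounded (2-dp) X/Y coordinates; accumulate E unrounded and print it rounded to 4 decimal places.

G0 X-11.82 Y-2.08 Z2.20
G1 X-9.19 Y-7.71 E0.2067
G1 X-4.10 Y-11.28 E0.4135
G1 X2.08 Y-11.82 E0.6198
G1 X7.71 Y-9.19 E0.8265
G1 X11.28 Y-4.10 E1.0333
G1 X11.82 Y2.08 E1.2396
G1 X9.19 Y7.71 E1.4463
G1 X4.10 Y11.28 E1.6530
G1 X-2.08 Y11.82 E1.8594
G1 X-7.71 Y9.19 E2.0661
G1 X-11.28 Y4.10 E2.2728
G1 X-11.82 Y-2.08 E2.4792

At z = 2.2 mm: the cylinder: section is a regular 12-gon, circumradius r=12; the cube at (1, 15) is present — its section is the full 17×18.5 rectangle; After the difference (first − rest): starting from the r=12 cylinder, the 17×18.5 cube at (1, 15) misses the remaining region (no effect) — 1 connected region; the cylinder at (14.5, 13) is absent (z outside [6.5, 13.5]); Merging all regions: only that combined region is present, so the union is just that shape — 1 connected region; (whole slice rotated 70° about Z — lengths, areas and connectivity unchanged). The outline is a single polygon with 12 vertices. Extrusion per mm of travel: 0.4 × 0.2 / (π × 0.875²) = 0.033260. Accumulating E over each segment gives final E = 2.4792.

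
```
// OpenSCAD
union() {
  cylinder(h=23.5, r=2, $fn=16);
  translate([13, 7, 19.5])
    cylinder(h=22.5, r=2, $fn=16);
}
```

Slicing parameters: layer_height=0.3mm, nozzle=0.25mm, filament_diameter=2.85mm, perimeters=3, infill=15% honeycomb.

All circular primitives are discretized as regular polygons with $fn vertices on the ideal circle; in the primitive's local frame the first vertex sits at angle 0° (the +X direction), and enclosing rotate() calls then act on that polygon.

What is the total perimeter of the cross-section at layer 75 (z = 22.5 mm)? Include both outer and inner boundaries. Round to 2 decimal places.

At z = 22.5 mm: the cylinder: section is a regular 16-gon, circumradius r=2 (perimeter = 2·16·2.000·sin(180°/16) = 12.49 mm); the cylinder at (13, 7): section is a regular 16-gon, circumradius r=2 (perimeter = 2·16·2.000·sin(180°/16) = 12.49 mm); Merging all regions: the 2 present regions are separate (no shared area or edge), so areas and boundary lengths simply add and each stays a separate island — boundary = 24.97 mm. Overall, the cross-section has 2 separate islands. Total boundary length (outer) = 24.97 mm.

24.97 mm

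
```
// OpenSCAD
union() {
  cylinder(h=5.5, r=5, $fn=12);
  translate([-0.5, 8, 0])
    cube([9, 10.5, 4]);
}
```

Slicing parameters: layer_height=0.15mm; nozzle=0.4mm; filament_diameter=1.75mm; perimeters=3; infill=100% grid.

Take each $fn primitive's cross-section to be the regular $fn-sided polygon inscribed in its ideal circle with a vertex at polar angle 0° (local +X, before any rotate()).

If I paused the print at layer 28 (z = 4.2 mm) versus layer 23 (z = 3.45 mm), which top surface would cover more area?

Layer 28 (z = 4.2): the r=5 cylinder contributes a regular 12-gon of circumradius 5 (area = (12/2)·5.000²·sin(360°/12) = 75.00 mm²); the cube at (-0.5, 8) does not reach this height (z outside [0, 4]); Taking the union: only the r=5 cylinder is present, so the union is just that shape — area = 75.00 mm². So its area = 75.00 mm². Layer 23 (z = 3.45): the r=5 cylinder gives a regular 12-gon of circumradius 5 (constant along its height) (area = (12/2)·5.000²·sin(360°/12) = 75.00 mm²); the cube at (-0.5, 8) (footprint 9×10.5) is included at this height (area 94.50 mm²); Merging all regions: the 2 present regions are separate (no shared area or edge), so areas and boundary lengths simply add and each stays a separate island — area = 169.50 mm². So its area = 169.50 mm². Layer 23 is larger (169.50 vs 75.00 mm²).

layer 23 (z = 3.45 mm)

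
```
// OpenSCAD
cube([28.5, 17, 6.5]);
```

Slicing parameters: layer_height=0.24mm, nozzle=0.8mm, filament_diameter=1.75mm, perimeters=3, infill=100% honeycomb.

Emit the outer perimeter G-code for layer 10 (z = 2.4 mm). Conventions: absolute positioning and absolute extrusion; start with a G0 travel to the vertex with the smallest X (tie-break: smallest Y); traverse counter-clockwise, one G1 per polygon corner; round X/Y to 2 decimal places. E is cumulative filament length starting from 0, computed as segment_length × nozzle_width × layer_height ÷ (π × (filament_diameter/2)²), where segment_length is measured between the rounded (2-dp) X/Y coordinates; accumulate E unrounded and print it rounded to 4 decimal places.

At z = 2.4 mm: the 28.5×17 cube contributes its full rectangle. The outline is a single polygon with 4 vertices. Extrusion per mm of travel: 0.8 × 0.24 / (π × 0.875²) = 0.079824. Accumulating E over each segment gives final E = 7.2640.

G0 X0.00 Y0.00 Z2.40
G1 X28.50 Y0.00 E2.2750
G1 X28.50 Y17.00 E3.6320
G1 X0.00 Y17.00 E5.9070
G1 X0.00 Y0.00 E7.2640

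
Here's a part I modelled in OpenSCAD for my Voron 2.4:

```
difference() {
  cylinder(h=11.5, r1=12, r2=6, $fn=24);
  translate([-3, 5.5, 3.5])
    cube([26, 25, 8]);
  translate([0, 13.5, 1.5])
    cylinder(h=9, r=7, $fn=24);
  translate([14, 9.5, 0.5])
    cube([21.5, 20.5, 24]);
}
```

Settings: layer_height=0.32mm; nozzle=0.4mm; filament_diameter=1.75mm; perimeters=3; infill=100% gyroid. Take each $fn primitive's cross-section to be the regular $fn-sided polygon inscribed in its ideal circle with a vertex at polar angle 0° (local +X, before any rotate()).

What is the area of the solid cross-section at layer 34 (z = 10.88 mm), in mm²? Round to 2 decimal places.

120.96 mm²

At z = 10.88 mm: the cone: at t=0.946 of its height the radius interpolates to r₁+(r₂−r₁)t = 6.323, giving a regular 24-gon of that circumradius (area = (24/2)·6.323²·sin(360°/24) = 124.19 mm²); the 26×25 cube at (-3, 5.5) contributes its full rectangle (area 650.00 mm²); the cylinder at (0, 13.5) does not reach this height (z outside [1.5, 10.5]); the cube at (14, 9.5) is present — its section is the full 21.5×20.5 rectangle (area 440.75 mm²); After the difference (first − rest): starting from the cone (124.19 mm²), the 26×25 cube at (-3, 5.5) partially overlaps it — only the 3.23 mm² overlap (of its 650.00 mm²) is removed, clipping the outline; the 21.5×20.5 cube at (14, 9.5) misses the remaining region (no effect) — area = 120.96 mm². Overall, the cross-section is a single solid region. Net area = 120.96 mm².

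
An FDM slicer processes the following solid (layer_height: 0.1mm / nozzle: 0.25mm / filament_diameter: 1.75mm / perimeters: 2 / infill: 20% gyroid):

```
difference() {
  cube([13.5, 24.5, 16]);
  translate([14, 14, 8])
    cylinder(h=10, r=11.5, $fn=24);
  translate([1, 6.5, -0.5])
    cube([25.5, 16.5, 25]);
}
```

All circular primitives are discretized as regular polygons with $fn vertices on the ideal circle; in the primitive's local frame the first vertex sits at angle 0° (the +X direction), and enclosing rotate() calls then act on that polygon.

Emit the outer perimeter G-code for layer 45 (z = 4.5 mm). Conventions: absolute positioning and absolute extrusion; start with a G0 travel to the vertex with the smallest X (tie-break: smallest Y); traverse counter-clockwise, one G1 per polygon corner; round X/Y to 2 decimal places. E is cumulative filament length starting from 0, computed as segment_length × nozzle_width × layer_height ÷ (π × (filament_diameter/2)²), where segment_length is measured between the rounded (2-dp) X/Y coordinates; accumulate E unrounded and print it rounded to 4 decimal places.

G0 X0.00 Y0.00 Z4.50
G1 X13.50 Y0.00 E0.1403
G1 X13.50 Y6.50 E0.2079
G1 X1.00 Y6.50 E0.3378
G1 X1.00 Y23.00 E0.5093
G1 X13.50 Y23.00 E0.6392
G1 X13.50 Y24.50 E0.6548
G1 X0.00 Y24.50 E0.7951
G1 X0.00 Y0.00 E1.0498

At z = 4.5 mm: the 13.5×24.5 cube contributes its full rectangle; the cylinder at (14, 14) is not intersected at this z (z outside [8, 18]); the cube at (1, 6.5) (footprint 25.5×16.5) is included at this height; Subtracting the remaining from the first: starting from the 13.5×24.5 cube, the 25.5×16.5 cube at (1, 6.5) partially overlaps it — only the 206.25 mm² overlap (of its 420.75 mm²) is removed, clipping the outline — 1 connected region. The outline is a single polygon with 8 vertices. Extrusion per mm of travel: 0.25 × 0.1 / (π × 0.875²) = 0.010394. Accumulating E over each segment gives final E = 1.0498.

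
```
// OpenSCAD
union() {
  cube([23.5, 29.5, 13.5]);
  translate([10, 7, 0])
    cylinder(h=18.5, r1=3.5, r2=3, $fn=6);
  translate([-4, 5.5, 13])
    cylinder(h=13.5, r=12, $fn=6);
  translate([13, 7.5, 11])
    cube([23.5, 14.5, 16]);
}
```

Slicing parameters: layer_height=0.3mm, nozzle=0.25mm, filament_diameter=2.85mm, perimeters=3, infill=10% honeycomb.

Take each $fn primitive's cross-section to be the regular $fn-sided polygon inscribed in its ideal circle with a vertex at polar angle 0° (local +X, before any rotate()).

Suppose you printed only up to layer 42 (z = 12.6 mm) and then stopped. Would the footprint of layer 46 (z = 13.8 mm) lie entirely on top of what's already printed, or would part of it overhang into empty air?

Compare the two slices. At z = 12.6: the cube is present — its section is the full 23.5×29.5 rectangle (area 693.25 mm²); the cone at (10, 7) (r1=3.5→r2=3) has section circumradius 3.159 here — a regular 6-gon (area = (6/2)·3.159²·sin(360°/6) = 25.93 mm²); the cylinder at (-4, 5.5) is absent (z outside [13, 26.5]); the cube at (13, 7.5) (footprint 23.5×14.5) is included at this height (area 340.75 mm²); Combining (union): the regions partially overlap — summed areas 1059.93 mm² minus the doubly-counted overlap 178.18 mm² gives 881.75 mm² — area = 881.75 mm². At z = 13.8: the cube does not reach this height (z outside [0, 13.5]); the cone at (10, 7) (r1=3.5→r2=3) has section circumradius 3.127 here — a regular 6-gon (area = (6/2)·3.127²·sin(360°/6) = 25.40 mm²); the r=12 cylinder at (-4, 5.5) contributes a regular 6-gon of circumradius 12 (area = (6/2)·12.000²·sin(360°/6) = 374.12 mm²); the cube at (13, 7.5) (footprint 23.5×14.5) is included at this height (area 340.75 mm²); Taking the union: the regions partially overlap — summed areas 740.28 mm² minus the doubly-counted overlap 0.45 mm² gives 739.83 mm² — area = 739.83 mm². Checking containment: at z = 13.8 the cross-section extends beyond the z = 12.6 cross-section by about 286.89 mm².

part overhangs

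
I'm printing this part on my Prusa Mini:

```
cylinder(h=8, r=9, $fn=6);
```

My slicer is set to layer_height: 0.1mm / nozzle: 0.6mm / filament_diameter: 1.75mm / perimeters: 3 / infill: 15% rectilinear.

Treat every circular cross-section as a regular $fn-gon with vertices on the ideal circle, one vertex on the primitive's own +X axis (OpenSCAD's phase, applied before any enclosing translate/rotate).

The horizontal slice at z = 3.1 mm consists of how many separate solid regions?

At z = 3.1 mm: the r=9 cylinder gives a regular 6-gon of circumradius 9 (constant along its height). The result has 1 disconnected region.

1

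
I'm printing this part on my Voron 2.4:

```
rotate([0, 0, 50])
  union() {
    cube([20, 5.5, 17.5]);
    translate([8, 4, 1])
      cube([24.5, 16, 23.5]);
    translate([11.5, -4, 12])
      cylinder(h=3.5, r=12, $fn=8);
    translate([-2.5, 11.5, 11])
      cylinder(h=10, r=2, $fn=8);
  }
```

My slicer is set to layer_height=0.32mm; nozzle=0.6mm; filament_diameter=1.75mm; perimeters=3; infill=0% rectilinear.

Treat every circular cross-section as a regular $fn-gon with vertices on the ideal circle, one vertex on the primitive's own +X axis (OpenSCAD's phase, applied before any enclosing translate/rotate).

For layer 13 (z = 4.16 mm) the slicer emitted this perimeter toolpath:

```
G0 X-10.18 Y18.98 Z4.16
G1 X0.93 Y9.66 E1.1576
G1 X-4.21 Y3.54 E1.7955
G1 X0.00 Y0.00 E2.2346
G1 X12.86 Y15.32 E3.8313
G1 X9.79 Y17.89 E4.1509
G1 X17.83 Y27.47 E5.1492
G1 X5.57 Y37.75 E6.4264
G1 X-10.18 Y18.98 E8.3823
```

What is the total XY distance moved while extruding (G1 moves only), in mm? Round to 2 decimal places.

105.01 mm

Sum the Euclidean lengths of each G1 segment: total = 105.01 mm.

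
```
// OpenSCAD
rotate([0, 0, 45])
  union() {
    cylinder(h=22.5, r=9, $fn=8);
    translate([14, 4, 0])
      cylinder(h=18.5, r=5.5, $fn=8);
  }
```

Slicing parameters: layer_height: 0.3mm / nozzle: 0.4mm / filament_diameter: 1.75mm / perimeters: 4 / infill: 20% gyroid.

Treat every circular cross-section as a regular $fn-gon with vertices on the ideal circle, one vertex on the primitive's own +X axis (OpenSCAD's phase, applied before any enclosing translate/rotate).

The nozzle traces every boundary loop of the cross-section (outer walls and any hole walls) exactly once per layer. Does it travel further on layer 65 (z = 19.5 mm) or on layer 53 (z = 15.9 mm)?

Layer 65 (z = 19.5): the r=9 cylinder contributes a regular 8-gon of circumradius 9 (perimeter = 2·8·9.000·sin(180°/8) = 55.11 mm); the cylinder at (14, 4) is not intersected at this z (z outside [0, 18.5]); Combining (union): only the r=9 cylinder is present, so the union is just that shape — boundary = 55.11 mm; (whole slice rotated 45° about Z — lengths, areas and connectivity unchanged). So its perimeter = 55.11 mm. Layer 53 (z = 15.9): the cylinder: section is a regular 8-gon, circumradius r=9 (perimeter = 2·8·9.000·sin(180°/8) = 55.11 mm); the r=5.5 cylinder at (14, 4) contributes a regular 8-gon of circumradius 5.5 (perimeter = 2·8·5.500·sin(180°/8) = 33.68 mm); Combining (union): the 2 present regions are separate (no shared area or edge), so areas and boundary lengths simply add and each stays a separate island — boundary = 88.78 mm; (rotated 45° about Z; rotation is an isometry so areas/perimeters/island counts are preserved). So its perimeter = 88.78 mm. Layer 53 is larger (88.78 vs 55.11 mm).

layer 53 (z = 15.9 mm)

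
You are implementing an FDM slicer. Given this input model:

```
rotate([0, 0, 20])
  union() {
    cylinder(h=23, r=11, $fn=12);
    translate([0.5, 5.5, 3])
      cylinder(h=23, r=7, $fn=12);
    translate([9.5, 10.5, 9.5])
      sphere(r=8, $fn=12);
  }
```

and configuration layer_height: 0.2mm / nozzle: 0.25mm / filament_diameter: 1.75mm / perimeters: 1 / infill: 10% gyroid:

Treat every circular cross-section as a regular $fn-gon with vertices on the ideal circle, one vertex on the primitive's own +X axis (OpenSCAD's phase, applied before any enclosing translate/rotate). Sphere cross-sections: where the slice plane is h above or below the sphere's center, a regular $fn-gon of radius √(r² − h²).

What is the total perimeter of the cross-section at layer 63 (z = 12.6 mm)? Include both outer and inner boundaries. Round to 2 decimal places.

90.17 mm

At z = 12.6 mm: the r=11 cylinder contributes a regular 12-gon of circumradius 11 (perimeter = 2·12·11.000·sin(180°/12) = 68.33 mm); the cylinder at (0.5, 5.5): section is a regular 12-gon, circumradius r=7 (perimeter = 2·12·7.000·sin(180°/12) = 43.48 mm); the r=8 sphere at (9.5, 10.5) contributes a regular 12-gon of circumradius √(8²−3.1²) = 7.375 (perimeter = 2·12·7.375·sin(180°/12) = 45.81 mm); Taking the union: the regions partially overlap (shared area 165.82 mm²), so the edge portions inside another operand are dropped and the merged outline is re-measured after clipping — boundary = 90.17 mm; (whole slice rotated 20° about Z — lengths, areas and connectivity unchanged). Overall, the cross-section is a single solid region. Total boundary length (outer) = 90.17 mm.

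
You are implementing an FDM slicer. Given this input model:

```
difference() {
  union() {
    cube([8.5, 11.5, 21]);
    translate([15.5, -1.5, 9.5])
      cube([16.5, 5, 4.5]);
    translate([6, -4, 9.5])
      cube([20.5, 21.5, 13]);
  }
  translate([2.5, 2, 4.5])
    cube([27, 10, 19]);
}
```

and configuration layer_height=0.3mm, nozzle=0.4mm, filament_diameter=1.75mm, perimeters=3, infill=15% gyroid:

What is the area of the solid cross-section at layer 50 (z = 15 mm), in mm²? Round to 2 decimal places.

271.50 mm²

At z = 15 mm: the cube (footprint 8.5×11.5) is included at this height (area 97.75 mm²); the cube at (15.5, -1.5) is absent (z outside [9.5, 14]); the 20.5×21.5 cube at (6, -4) contributes its full rectangle (area 440.75 mm²); Merging all regions: the regions partially overlap — summed areas 538.50 mm² minus the doubly-counted overlap 28.75 mm² gives 509.75 mm² — area = 509.75 mm²; the cube at (2.5, 2) is present — its section is the full 27×10 rectangle (area 270.00 mm²); Taking the first minus the rest: starting from the result so far (509.75 mm²), the 27×10 cube at (2.5, 2) partially overlaps it — only the 238.25 mm² overlap (of its 270.00 mm²) is removed, clipping the outline — area = 271.50 mm². Overall, the cross-section has 2 separate islands. Net area = 271.50 mm².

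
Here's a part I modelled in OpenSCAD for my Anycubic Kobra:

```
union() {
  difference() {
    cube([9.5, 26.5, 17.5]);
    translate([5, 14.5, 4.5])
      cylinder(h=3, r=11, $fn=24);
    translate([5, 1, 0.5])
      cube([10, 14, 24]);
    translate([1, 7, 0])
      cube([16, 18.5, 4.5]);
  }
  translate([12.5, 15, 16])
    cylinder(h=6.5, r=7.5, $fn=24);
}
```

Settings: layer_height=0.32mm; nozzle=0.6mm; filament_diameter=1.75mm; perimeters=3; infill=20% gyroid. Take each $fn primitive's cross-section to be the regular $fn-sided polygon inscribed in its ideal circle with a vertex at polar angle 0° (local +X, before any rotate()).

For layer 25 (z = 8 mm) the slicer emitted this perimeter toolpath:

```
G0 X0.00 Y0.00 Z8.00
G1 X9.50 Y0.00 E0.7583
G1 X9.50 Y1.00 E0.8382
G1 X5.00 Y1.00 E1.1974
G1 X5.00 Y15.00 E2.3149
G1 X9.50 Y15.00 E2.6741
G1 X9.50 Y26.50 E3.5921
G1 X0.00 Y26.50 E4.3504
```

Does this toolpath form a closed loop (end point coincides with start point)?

no

Start point (G0): (0.00, 0.00). End point (last G1): the path does not return to the start — open.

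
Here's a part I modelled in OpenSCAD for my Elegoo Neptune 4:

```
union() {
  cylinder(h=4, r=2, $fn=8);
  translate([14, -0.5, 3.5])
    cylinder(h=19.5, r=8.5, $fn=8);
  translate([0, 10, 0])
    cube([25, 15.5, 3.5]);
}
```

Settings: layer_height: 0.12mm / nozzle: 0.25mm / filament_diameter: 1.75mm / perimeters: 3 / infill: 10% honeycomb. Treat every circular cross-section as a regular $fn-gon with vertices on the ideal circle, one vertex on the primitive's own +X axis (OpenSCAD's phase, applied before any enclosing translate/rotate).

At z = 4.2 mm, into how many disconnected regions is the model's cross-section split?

1

At z = 4.2 mm: the cylinder is absent (z outside [0, 4]); the r=8.5 cylinder at (14, -0.5) contributes a regular 8-gon of circumradius 8.5; the cube at (0, 10) is not intersected at this z (z outside [0, 3.5]); Combining (union): only the r=8.5 cylinder at (14, -0.5) is present, so the union is just that shape — 1 connected region. The result has 1 disconnected region.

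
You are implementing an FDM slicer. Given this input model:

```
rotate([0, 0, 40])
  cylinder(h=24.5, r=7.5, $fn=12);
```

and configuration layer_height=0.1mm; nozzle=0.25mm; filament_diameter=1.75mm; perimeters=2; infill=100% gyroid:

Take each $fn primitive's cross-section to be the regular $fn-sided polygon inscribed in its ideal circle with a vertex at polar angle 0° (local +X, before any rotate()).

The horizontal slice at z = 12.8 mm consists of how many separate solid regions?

1

At z = 12.8 mm: the cylinder: section is a regular 12-gon, circumradius r=7.5; (rotated 40° about Z; rotation is an isometry so areas/perimeters/island counts are preserved). The result has 1 disconnected region.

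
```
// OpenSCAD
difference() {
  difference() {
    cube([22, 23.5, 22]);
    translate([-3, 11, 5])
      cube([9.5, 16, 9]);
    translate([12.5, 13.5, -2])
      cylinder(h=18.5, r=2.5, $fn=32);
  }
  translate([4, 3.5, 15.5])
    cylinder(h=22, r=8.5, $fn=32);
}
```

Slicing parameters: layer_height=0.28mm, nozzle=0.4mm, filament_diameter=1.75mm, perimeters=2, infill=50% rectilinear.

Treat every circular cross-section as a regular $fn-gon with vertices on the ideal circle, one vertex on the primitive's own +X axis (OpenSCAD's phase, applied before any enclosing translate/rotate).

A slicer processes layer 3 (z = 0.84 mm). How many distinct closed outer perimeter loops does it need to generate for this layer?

At z = 0.84 mm: the cube (footprint 22×23.5) is included at this height; the cube at (-3, 11) does not reach this height (z outside [5, 14]); the r=2.5 cylinder at (12.5, 13.5) contributes a regular 32-gon of circumradius 2.5; Subtracting the remaining from the first: starting from the 22×23.5 cube, the r=2.5 cylinder at (12.5, 13.5) lies wholly inside it (removes its full 19.51 mm² and its 15.68 mm outline becomes a hole wall) — 1 connected region with 1 hole; the cylinder at (4, 3.5) is absent (z outside [15.5, 37.5]); Taking the first minus the rest: none of the subtracted shapes is present at this height, so that combined region is unchanged — 1 connected region with 1 hole. The result has 1 disconnected region.

1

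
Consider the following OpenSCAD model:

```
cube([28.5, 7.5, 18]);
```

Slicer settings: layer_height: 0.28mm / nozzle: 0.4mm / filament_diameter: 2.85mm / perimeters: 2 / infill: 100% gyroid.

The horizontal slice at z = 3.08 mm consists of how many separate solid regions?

1

At z = 3.08 mm: the cube (footprint 28.5×7.5) is included at this height. The result has 1 disconnected region.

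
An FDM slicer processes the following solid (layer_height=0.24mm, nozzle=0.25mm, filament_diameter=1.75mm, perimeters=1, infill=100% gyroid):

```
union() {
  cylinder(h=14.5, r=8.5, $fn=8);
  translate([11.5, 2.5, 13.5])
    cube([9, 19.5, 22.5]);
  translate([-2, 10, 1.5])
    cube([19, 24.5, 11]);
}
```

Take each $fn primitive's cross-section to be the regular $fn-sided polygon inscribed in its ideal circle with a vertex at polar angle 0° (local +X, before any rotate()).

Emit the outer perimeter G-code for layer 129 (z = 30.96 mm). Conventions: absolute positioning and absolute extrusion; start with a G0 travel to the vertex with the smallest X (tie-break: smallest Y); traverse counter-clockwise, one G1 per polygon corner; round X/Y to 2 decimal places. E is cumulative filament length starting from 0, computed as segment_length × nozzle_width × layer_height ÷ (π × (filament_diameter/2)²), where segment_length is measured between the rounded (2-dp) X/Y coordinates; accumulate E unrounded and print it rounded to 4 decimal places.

G0 X11.50 Y2.50 Z30.96
G1 X20.50 Y2.50 E0.2245
G1 X20.50 Y22.00 E0.7109
G1 X11.50 Y22.00 E0.9354
G1 X11.50 Y2.50 E1.4219

At z = 30.96 mm: the cylinder is absent (z outside [0, 14.5]); the 9×19.5 cube at (11.5, 2.5) contributes its full rectangle; the cube at (-2, 10) is absent (z outside [1.5, 12.5]); Combining (union): only the 9×19.5 cube at (11.5, 2.5) is present, so the union is just that shape — 1 connected region. The outline is a single polygon with 4 vertices. Extrusion per mm of travel: 0.25 × 0.24 / (π × 0.875²) = 0.024945. Accumulating E over each segment gives final E = 1.4219.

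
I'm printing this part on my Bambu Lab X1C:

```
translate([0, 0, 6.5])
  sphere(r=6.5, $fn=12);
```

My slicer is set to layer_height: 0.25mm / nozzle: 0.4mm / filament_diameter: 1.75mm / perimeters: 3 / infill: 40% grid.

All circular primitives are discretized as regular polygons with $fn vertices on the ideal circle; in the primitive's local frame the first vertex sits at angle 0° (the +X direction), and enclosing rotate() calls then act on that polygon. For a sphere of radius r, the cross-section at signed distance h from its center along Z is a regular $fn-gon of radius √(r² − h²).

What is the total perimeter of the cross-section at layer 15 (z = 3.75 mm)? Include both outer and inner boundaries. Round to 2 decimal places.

36.58 mm

At z = 3.75 mm: the r=6.5 sphere slices to a regular 12-gon of circumradius 5.890 (√(r²−h²) with h=2.75 from center) (perimeter = 2·12·5.890·sin(180°/12) = 36.58 mm). Overall, the cross-section is a single solid region. Total boundary length (outer) = 36.58 mm.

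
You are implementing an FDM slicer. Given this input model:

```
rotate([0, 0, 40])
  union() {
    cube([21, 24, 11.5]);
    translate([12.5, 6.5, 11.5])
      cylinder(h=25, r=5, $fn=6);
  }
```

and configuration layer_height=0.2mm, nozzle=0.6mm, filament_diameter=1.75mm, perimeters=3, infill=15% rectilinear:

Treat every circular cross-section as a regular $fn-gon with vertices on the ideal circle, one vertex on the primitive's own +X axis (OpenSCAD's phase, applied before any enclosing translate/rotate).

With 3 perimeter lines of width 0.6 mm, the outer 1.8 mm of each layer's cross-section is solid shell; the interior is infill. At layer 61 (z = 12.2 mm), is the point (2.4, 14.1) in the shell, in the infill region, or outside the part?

shell

At z = 12.2 mm: the cube is not intersected at this z (z outside [0, 11.5]); the cylinder at (12.5, 6.5): section is a regular 6-gon, circumradius r=5; Taking the union: only the r=5 cylinder at (12.5, 6.5) is present, so the union is just that shape — 1 connected region; (whole slice rotated 40° about Z — lengths, areas and connectivity unchanged). Overall, the cross-section is a single solid region. Undo the 40° rotation: the query point maps to (10.902, 9.259) in the un-rotated model frame. The nearest boundary edge runs (10.00, 10.83)→(7.50, 6.50); distance from the point to it = 1.57 mm. The point is inside the cross-section, 1.57 mm from the nearest boundary — within the 1.8 mm shell band (3 × 0.6).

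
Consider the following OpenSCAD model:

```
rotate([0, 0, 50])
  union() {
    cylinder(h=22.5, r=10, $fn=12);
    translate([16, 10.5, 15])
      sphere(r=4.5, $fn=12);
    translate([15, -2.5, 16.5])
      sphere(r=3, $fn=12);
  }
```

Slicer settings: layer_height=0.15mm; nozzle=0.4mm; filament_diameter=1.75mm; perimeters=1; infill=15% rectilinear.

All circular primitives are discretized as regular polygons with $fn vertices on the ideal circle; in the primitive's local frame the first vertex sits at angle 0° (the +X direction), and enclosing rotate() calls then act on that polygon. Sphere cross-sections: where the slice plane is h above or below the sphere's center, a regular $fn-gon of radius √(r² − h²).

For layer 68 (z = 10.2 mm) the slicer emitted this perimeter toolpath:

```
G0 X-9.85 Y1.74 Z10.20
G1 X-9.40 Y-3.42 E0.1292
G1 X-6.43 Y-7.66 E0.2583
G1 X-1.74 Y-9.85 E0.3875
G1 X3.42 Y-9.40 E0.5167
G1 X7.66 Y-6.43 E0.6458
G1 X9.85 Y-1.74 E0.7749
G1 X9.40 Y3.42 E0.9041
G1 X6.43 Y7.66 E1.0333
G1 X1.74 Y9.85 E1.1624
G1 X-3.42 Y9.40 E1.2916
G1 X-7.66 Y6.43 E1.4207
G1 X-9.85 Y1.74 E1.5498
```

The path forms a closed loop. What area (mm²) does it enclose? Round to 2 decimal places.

Apply the shoelace formula to the sequence of (X, Y) vertices; enclosed area = 300.13 mm².

300.13 mm²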